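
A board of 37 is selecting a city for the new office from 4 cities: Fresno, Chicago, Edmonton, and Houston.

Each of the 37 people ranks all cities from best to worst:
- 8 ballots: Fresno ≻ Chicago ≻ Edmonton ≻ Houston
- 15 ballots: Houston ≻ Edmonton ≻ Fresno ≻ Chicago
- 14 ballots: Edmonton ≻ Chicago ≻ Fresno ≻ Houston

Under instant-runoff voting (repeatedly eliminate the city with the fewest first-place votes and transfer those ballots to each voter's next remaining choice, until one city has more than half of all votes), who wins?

Round 1: Fresno 8, Chicago 0, Edmonton 14, Houston 15. Chicago eliminated.
Round 2: Fresno 8, Edmonton 14, Houston 15. Fresno eliminated.
Round 3: Edmonton 22, Houston 15. Edmonton has a majority (≥19).

Edmonton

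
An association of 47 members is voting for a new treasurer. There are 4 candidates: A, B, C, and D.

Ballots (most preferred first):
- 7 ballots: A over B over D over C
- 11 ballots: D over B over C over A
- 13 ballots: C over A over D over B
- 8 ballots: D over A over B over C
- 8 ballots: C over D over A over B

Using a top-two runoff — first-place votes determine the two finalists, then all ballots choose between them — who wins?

Round 1 first-place votes: A 7, B 0, C 21, D 19. C and D advance.
Runoff: C is ranked above D on 21 ballots, D above C on 26.

D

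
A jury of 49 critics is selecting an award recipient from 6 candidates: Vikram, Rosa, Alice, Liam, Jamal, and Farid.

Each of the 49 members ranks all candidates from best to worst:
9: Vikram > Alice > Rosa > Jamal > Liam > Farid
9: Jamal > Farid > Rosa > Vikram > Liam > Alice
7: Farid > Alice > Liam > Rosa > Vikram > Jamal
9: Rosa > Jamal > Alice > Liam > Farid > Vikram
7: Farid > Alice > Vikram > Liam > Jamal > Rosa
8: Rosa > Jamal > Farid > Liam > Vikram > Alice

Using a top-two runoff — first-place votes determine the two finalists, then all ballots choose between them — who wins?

Round 1 first-place votes: Vikram 9, Rosa 17, Alice 0, Liam 0, Jamal 9, Farid 14. Rosa and Farid advance.
Runoff: Rosa is ranked above Farid on 26 ballots, Farid above Rosa on 23.

Rosa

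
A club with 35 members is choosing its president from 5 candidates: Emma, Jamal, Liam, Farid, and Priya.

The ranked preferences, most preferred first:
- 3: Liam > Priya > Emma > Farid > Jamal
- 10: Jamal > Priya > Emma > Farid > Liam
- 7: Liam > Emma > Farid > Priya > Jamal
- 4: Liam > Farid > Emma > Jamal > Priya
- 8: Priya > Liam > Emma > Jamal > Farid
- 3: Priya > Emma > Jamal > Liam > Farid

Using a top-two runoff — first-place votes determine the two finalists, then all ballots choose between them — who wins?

Round 1 first-place votes: Emma 0, Jamal 10, Liam 14, Farid 0, Priya 11. Liam and Priya advance.
Runoff: Liam is ranked above Priya on 14 ballots, Priya above Liam on 21.

Priya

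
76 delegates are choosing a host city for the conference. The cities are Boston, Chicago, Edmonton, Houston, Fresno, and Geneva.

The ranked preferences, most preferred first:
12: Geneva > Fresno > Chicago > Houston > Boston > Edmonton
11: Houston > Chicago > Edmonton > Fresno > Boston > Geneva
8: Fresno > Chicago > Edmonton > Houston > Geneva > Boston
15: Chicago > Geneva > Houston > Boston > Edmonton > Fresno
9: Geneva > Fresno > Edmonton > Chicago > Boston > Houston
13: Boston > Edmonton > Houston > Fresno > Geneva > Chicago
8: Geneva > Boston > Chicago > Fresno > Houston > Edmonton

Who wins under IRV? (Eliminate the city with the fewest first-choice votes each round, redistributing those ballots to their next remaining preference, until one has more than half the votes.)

Geneva

Round 1: Boston 13, Chicago 15, Edmonton 0, Houston 11, Fresno 8, Geneva 29. Edmonton eliminated.
Round 2: Boston 13, Chicago 15, Houston 11, Fresno 8, Geneva 29. Fresno eliminated.
Round 3: Boston 13, Chicago 23, Houston 11, Geneva 29. Houston eliminated.
Round 4: Boston 13, Chicago 34, Geneva 29. Boston eliminated.
Round 5: Chicago 34, Geneva 42. Geneva has a majority (≥39).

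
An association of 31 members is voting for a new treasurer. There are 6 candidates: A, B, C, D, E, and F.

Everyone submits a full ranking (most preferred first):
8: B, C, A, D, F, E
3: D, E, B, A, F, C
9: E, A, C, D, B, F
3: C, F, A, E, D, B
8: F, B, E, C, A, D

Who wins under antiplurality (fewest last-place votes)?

Last-place votes: A 0, B 3, C 3, D 8, E 8, F 9.

A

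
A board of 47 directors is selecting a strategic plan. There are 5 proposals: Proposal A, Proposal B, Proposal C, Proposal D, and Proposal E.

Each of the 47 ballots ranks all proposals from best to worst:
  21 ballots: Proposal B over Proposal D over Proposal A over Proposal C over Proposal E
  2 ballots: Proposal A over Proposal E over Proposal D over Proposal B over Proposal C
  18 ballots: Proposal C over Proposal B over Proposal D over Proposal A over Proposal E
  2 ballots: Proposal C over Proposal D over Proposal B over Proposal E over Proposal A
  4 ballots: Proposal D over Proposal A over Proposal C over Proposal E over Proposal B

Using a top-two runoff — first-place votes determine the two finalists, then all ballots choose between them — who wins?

Proposal C

Round 1 first-place votes: Proposal A 2, Proposal B 21, Proposal C 20, Proposal D 4, Proposal E 0. Proposal B and Proposal C advance.
Runoff: Proposal B is ranked above Proposal C on 23 ballots, Proposal C above Proposal B on 24.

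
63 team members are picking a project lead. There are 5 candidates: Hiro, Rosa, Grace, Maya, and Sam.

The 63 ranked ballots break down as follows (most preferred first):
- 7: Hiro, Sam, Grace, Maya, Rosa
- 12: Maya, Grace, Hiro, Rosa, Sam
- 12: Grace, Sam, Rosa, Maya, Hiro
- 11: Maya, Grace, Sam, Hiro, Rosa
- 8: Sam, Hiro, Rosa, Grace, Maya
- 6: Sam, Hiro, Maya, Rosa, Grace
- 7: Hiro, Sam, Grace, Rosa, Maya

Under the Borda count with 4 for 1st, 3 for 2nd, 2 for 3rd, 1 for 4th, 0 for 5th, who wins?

Hiro: 7×4 + 12×2 + 12×0 + 11×1 + 8×3 + 6×3 + 7×4 = 133
Rosa: 7×0 + 12×1 + 12×2 + 11×0 + 8×2 + 6×1 + 7×1 = 65
Grace: 7×2 + 12×3 + 12×4 + 11×3 + 8×1 + 6×0 + 7×2 = 153
Maya: 7×1 + 12×4 + 12×1 + 11×4 + 8×0 + 6×2 + 7×0 = 123
Sam: 7×3 + 12×0 + 12×3 + 11×2 + 8×4 + 6×4 + 7×3 = 156

Sam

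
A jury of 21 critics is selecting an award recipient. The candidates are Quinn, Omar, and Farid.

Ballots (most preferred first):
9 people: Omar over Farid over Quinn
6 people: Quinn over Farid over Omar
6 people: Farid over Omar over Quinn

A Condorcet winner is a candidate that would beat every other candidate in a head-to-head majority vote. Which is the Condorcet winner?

Farid

Farid vs Quinn: 15–6
Farid vs Omar: 12–9
Farid beats every other candidate.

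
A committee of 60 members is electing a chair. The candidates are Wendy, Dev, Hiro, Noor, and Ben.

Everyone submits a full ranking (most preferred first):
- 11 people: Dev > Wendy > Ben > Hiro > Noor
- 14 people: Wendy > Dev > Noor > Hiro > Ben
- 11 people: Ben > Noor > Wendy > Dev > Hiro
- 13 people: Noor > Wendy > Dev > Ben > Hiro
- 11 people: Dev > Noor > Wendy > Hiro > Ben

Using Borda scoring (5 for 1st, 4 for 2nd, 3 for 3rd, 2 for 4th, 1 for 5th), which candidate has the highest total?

Wendy: 11×4 + 14×5 + 11×3 + 13×4 + 11×3 = 232
Dev: 11×5 + 14×4 + 11×2 + 13×3 + 11×5 = 227
Hiro: 11×2 + 14×2 + 11×1 + 13×1 + 11×2 = 96
Noor: 11×1 + 14×3 + 11×4 + 13×5 + 11×4 = 206
Ben: 11×3 + 14×1 + 11×5 + 13×2 + 11×1 = 139

Wendy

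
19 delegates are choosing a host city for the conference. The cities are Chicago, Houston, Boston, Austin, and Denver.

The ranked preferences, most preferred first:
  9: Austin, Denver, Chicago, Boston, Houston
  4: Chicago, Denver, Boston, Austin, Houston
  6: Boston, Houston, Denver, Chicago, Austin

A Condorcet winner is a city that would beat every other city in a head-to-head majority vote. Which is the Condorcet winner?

Denver vs Chicago: 15–4
Denver vs Houston: 13–6
Denver vs Boston: 13–6
Denver vs Austin: 10–9
Denver beats every other city.

Denver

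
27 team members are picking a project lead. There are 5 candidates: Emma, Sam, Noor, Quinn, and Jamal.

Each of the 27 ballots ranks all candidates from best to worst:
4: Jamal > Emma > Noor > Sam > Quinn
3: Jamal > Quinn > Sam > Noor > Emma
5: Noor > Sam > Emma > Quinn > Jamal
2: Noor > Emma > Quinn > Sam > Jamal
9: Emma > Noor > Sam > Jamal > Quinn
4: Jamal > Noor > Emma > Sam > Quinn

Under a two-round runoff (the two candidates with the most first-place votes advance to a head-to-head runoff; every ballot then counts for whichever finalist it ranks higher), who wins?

Round 1 first-place votes: Emma 9, Sam 0, Noor 7, Quinn 0, Jamal 11. Jamal and Emma advance.
Runoff: Jamal is ranked above Emma on 11 ballots, Emma above Jamal on 16.

Emma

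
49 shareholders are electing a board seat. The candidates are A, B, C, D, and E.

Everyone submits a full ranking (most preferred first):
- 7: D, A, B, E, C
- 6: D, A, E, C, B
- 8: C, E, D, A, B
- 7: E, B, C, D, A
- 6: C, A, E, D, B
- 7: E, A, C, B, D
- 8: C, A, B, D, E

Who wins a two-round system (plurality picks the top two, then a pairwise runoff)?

Round 1 first-place votes: A 0, B 0, C 22, D 13, E 14. C and E advance.
Runoff: C is ranked above E on 22 ballots, E above C on 27.

E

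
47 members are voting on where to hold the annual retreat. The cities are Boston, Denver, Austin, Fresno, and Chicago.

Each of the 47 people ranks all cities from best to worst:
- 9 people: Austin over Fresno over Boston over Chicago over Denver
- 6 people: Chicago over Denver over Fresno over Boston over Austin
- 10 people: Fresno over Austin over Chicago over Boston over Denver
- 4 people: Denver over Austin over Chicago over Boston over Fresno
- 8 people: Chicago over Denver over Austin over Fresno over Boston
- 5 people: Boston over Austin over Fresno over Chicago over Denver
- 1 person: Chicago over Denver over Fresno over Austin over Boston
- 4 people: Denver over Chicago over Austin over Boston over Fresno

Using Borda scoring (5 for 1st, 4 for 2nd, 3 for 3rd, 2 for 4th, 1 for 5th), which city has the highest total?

Austin

Boston: 9×3 + 6×2 + 10×2 + 4×2 + 8×1 + 5×5 + 1×1 + 4×2 = 109
Denver: 9×1 + 6×4 + 10×1 + 4×5 + 8×4 + 5×1 + 1×4 + 4×5 = 124
Austin: 9×5 + 6×1 + 10×4 + 4×4 + 8×3 + 5×4 + 1×2 + 4×3 = 165
Fresno: 9×4 + 6×3 + 10×5 + 4×1 + 8×2 + 5×3 + 1×3 + 4×1 = 146
Chicago: 9×2 + 6×5 + 10×3 + 4×3 + 8×5 + 5×2 + 1×5 + 4×4 = 161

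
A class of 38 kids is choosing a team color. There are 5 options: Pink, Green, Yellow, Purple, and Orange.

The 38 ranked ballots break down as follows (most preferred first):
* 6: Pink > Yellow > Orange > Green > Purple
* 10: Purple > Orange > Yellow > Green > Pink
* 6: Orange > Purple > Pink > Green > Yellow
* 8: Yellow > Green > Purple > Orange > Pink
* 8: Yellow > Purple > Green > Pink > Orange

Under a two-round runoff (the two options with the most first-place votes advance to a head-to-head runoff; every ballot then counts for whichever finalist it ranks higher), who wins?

Round 1 first-place votes: Pink 6, Green 0, Yellow 16, Purple 10, Orange 6. Yellow and Purple advance.
Runoff: Yellow is ranked above Purple on 22 ballots, Purple above Yellow on 16.

Yellow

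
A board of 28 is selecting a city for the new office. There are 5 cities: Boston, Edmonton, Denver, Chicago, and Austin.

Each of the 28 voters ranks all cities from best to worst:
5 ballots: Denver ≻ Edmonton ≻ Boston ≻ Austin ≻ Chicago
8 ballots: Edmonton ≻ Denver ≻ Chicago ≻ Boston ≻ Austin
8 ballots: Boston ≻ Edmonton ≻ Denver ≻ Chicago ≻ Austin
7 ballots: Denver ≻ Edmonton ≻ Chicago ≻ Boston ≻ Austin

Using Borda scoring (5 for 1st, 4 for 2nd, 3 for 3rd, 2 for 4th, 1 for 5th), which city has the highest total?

Boston: 5×3 + 8×2 + 8×5 + 7×2 = 85
Edmonton: 5×4 + 8×5 + 8×4 + 7×4 = 120
Denver: 5×5 + 8×4 + 8×3 + 7×5 = 116
Chicago: 5×1 + 8×3 + 8×2 + 7×3 = 66
Austin: 5×2 + 8×1 + 8×1 + 7×1 = 33

Edmonton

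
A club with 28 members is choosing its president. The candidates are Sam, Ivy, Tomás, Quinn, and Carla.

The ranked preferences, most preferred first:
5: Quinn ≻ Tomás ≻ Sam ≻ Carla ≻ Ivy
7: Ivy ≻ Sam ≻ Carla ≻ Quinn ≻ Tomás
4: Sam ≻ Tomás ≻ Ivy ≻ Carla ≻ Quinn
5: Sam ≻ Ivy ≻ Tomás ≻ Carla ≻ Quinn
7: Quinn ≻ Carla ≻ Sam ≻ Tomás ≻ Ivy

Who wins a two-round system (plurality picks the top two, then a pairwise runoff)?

Round 1 first-place votes: Sam 9, Ivy 7, Tomás 0, Quinn 12, Carla 0. Quinn and Sam advance.
Runoff: Quinn is ranked above Sam on 12 ballots, Sam above Quinn on 16.

Sam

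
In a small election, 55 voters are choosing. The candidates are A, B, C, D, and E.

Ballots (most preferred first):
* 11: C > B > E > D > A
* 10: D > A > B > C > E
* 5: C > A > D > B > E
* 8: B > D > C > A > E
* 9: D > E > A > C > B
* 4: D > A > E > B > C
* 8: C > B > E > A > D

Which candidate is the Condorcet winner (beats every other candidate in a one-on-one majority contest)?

D

D vs A: 42–13
D vs B: 28–27
D vs C: 31–24
D vs E: 36–19
D beats every other candidate.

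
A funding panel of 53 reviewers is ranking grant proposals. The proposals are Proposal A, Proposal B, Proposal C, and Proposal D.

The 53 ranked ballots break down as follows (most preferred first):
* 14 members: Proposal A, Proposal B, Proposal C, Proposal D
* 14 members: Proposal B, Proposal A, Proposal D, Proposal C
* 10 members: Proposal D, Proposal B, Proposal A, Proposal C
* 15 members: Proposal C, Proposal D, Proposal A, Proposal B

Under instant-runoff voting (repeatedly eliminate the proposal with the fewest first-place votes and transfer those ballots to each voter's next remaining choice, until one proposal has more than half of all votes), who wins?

Round 1: Proposal A 14, Proposal B 14, Proposal C 15, Proposal D 10. Proposal D eliminated.
Round 2: Proposal A 14, Proposal B 24, Proposal C 15. Proposal A eliminated.
Round 3: Proposal B 38, Proposal C 15. Proposal B has a majority (≥27).

Proposal B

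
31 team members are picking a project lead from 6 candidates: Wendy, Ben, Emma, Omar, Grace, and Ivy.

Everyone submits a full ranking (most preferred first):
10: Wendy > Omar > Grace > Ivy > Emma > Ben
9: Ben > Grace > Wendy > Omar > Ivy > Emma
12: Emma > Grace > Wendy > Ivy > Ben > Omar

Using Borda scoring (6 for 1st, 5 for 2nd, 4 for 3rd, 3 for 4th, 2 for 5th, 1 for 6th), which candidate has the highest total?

Grace

Wendy: 10×6 + 9×4 + 12×4 = 144
Ben: 10×1 + 9×6 + 12×2 = 88
Emma: 10×2 + 9×1 + 12×6 = 101
Omar: 10×5 + 9×3 + 12×1 = 89
Grace: 10×4 + 9×5 + 12×5 = 145
Ivy: 10×3 + 9×2 + 12×3 = 84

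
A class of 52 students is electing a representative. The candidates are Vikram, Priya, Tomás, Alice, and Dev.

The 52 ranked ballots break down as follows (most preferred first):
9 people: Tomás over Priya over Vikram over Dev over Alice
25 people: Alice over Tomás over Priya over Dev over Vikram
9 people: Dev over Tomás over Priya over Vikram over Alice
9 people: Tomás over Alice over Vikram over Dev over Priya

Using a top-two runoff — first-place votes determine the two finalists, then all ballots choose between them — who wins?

Round 1 first-place votes: Vikram 0, Priya 0, Tomás 18, Alice 25, Dev 9. Alice and Tomás advance.
Runoff: Alice is ranked above Tomás on 25 ballots, Tomás above Alice on 27.

Tomás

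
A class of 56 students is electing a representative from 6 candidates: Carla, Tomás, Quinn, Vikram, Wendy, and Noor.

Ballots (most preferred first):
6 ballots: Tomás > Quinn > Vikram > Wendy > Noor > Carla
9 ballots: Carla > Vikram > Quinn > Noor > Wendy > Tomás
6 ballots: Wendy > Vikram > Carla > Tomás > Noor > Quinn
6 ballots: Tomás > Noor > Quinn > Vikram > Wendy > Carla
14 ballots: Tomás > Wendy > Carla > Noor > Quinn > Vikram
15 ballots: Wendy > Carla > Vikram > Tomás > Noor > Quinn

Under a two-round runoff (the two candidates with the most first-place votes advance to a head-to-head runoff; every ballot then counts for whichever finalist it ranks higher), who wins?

Wendy

Round 1 first-place votes: Carla 9, Tomás 26, Quinn 0, Vikram 0, Wendy 21, Noor 0. Tomás and Wendy advance.
Runoff: Tomás is ranked above Wendy on 26 ballots, Wendy above Tomás on 30.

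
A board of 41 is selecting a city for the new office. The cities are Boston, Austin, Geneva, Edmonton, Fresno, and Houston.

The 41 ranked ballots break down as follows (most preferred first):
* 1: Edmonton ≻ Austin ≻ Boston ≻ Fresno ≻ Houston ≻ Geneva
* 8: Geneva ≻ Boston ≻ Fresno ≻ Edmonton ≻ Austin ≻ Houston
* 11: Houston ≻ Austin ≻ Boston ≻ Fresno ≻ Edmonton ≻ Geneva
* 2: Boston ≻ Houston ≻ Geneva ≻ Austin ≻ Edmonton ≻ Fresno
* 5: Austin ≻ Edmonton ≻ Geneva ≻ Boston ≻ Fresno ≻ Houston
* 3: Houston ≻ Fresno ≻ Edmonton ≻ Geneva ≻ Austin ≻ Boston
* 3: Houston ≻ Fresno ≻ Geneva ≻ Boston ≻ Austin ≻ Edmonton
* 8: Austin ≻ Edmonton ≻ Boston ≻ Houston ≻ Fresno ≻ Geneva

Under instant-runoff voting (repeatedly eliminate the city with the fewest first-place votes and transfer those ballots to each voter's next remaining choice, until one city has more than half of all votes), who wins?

Austin

Round 1: Boston 2, Austin 13, Geneva 8, Edmonton 1, Fresno 0, Houston 17. Fresno eliminated.
Round 2: Boston 2, Austin 13, Geneva 8, Edmonton 1, Houston 17. Edmonton eliminated.
Round 3: Boston 2, Austin 14, Geneva 8, Houston 17. Boston eliminated.
Round 4: Austin 14, Geneva 8, Houston 19. Geneva eliminated.
Round 5: Austin 22, Houston 19. Austin has a majority (≥21).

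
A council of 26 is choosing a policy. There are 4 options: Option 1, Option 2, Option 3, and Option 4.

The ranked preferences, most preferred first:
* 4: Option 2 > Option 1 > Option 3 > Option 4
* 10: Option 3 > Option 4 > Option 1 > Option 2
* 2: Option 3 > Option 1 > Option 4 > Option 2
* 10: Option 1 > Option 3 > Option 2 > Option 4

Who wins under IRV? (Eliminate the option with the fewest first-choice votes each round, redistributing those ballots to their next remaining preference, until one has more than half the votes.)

Round 1: Option 1 10, Option 2 4, Option 3 12, Option 4 0. Option 4 eliminated.
Round 2: Option 1 10, Option 2 4, Option 3 12. Option 2 eliminated.
Round 3: Option 1 14, Option 3 12. Option 1 has a majority (≥14).

Option 1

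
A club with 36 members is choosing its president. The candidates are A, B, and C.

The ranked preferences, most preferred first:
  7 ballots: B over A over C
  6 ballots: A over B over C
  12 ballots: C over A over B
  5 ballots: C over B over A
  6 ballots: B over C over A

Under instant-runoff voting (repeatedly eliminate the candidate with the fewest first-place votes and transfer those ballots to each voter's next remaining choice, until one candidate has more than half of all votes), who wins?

B

Round 1: A 6, B 13, C 17. A eliminated.
Round 2: B 19, C 17. B has a majority (≥19).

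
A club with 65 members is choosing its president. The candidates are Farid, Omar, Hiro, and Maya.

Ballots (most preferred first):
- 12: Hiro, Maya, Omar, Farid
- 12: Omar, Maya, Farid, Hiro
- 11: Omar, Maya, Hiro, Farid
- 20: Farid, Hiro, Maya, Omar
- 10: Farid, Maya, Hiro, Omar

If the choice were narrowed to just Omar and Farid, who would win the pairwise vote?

Omar

Omar is ranked above Farid on 35 ballots; Farid above Omar on 30.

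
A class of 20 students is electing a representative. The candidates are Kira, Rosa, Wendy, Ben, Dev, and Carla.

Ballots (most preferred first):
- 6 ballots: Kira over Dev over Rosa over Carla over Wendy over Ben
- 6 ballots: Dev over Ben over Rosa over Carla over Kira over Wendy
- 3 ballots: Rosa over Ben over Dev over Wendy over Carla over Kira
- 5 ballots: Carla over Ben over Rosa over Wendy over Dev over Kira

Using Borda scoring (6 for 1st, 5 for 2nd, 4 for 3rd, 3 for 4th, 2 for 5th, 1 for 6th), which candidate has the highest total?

Dev

Kira: 6×6 + 6×2 + 3×1 + 5×1 = 56
Rosa: 6×4 + 6×4 + 3×6 + 5×4 = 86
Wendy: 6×2 + 6×1 + 3×3 + 5×3 = 42
Ben: 6×1 + 6×5 + 3×5 + 5×5 = 76
Dev: 6×5 + 6×6 + 3×4 + 5×2 = 88
Carla: 6×3 + 6×3 + 3×2 + 5×6 = 72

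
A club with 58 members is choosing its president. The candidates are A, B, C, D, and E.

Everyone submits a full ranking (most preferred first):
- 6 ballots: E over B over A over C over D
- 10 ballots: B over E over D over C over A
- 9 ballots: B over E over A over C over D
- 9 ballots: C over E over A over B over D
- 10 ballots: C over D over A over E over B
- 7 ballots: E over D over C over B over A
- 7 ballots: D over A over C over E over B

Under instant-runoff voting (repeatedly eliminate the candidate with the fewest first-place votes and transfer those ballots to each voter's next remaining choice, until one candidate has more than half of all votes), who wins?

C

Round 1: A 0, B 19, C 19, D 7, E 13. A eliminated.
Round 2: B 19, C 19, D 7, E 13. D eliminated.
Round 3: B 19, C 26, E 13. E eliminated.
Round 4: B 25, C 33. C has a majority (≥30).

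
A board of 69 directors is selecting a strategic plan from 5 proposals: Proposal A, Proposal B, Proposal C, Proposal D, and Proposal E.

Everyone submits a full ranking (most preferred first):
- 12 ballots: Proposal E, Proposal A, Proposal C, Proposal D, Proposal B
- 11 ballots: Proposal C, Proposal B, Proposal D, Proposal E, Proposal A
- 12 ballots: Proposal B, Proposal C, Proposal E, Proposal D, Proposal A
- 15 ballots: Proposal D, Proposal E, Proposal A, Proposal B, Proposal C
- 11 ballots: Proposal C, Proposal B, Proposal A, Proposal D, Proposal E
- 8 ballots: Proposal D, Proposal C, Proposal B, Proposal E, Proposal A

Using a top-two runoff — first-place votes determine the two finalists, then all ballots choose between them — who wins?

Proposal C

Round 1 first-place votes: Proposal A 0, Proposal B 12, Proposal C 22, Proposal D 23, Proposal E 12. Proposal D and Proposal C advance.
Runoff: Proposal D is ranked above Proposal C on 23 ballots, Proposal C above Proposal D on 46.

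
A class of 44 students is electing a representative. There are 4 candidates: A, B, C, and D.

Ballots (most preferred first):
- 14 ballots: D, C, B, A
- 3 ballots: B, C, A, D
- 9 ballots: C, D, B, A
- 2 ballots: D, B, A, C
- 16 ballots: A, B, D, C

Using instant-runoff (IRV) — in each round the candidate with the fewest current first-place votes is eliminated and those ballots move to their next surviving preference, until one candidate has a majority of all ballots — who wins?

Round 1: A 16, B 3, C 9, D 16. B eliminated.
Round 2: A 16, C 12, D 16. C eliminated.
Round 3: A 19, D 25. D has a majority (≥23).

D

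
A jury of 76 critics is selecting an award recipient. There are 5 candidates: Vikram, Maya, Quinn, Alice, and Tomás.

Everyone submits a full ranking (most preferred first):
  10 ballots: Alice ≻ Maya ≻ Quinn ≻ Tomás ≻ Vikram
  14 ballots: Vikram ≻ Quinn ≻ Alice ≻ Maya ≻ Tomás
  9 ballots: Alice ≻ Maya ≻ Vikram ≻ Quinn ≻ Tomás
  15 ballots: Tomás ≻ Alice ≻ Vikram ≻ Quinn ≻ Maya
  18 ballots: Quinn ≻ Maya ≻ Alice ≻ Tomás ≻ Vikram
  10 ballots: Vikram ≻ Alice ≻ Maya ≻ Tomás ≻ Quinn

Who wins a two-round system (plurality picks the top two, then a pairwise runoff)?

Round 1 first-place votes: Vikram 24, Maya 0, Quinn 18, Alice 19, Tomás 15. Vikram and Alice advance.
Runoff: Vikram is ranked above Alice on 24 ballots, Alice above Vikram on 52.

Alice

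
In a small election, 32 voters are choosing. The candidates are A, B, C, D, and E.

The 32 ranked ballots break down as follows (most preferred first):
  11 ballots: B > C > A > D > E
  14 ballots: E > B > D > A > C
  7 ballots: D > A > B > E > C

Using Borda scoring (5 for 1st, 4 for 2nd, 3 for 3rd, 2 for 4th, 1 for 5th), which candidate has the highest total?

A: 11×3 + 14×2 + 7×4 = 89
B: 11×5 + 14×4 + 7×3 = 132
C: 11×4 + 14×1 + 7×1 = 65
D: 11×2 + 14×3 + 7×5 = 99
E: 11×1 + 14×5 + 7×2 = 95

B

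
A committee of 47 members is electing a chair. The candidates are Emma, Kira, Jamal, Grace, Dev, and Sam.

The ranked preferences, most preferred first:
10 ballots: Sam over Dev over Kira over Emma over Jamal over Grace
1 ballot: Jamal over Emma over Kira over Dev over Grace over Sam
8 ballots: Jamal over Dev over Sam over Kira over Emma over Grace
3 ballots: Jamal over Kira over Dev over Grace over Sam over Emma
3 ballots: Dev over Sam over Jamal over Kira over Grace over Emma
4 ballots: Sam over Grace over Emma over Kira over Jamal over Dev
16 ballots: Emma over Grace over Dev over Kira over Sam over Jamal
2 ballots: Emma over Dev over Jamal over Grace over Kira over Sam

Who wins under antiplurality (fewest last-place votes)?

Last-place votes: Emma 6, Kira 0, Jamal 16, Grace 18, Dev 4, Sam 3.

Kira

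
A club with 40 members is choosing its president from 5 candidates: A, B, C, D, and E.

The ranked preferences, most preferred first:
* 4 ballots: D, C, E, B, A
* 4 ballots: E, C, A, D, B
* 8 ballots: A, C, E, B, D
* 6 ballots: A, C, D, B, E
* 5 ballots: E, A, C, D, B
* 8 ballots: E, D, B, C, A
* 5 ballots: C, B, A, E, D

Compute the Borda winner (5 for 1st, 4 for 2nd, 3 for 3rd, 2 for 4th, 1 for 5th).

A: 4×1 + 4×3 + 8×5 + 6×5 + 5×4 + 8×1 + 5×3 = 129
B: 4×2 + 4×1 + 8×2 + 6×2 + 5×1 + 8×3 + 5×4 = 89
C: 4×4 + 4×4 + 8×4 + 6×4 + 5×3 + 8×2 + 5×5 = 144
D: 4×5 + 4×2 + 8×1 + 6×3 + 5×2 + 8×4 + 5×1 = 101
E: 4×3 + 4×5 + 8×3 + 6×1 + 5×5 + 8×5 + 5×2 = 137

C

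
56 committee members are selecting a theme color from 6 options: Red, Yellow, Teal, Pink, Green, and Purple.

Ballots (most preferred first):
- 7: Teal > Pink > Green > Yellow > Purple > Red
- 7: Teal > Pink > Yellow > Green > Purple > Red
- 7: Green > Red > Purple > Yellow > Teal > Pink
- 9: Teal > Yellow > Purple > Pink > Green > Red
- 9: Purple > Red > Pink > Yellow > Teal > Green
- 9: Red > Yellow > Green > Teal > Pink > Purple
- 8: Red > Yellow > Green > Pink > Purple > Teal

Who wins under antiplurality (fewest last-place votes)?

Yellow

Last-place votes: Red 23, Yellow 0, Teal 8, Pink 7, Green 9, Purple 9.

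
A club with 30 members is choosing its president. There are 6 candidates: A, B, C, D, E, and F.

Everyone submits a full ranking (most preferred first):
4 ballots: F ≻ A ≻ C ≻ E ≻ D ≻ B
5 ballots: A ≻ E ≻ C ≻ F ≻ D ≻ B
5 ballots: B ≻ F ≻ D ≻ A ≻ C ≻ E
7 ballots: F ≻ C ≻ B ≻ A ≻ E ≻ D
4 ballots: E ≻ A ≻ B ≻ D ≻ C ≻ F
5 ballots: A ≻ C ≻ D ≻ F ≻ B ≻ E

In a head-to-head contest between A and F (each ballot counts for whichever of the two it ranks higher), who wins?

F

A is ranked above F on 14 ballots; F above A on 16.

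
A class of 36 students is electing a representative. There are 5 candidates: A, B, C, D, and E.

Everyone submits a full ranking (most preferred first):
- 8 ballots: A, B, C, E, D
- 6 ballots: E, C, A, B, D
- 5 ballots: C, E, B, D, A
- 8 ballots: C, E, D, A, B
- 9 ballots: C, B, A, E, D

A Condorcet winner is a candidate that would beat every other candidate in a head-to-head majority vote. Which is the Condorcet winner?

C

C vs A: 28–8
C vs B: 28–8
C vs D: 36–0
C vs E: 30–6
C beats every other candidate.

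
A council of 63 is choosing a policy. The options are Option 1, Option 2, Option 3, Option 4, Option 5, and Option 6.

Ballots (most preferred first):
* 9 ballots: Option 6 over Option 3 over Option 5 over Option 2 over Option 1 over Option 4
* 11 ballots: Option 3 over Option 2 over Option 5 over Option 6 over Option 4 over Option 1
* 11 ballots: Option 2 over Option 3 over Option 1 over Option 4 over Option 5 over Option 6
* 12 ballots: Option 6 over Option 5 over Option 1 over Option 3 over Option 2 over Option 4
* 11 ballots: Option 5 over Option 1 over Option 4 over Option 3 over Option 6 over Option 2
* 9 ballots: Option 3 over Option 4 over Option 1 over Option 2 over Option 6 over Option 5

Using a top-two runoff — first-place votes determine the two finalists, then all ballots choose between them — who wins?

Round 1 first-place votes: Option 1 0, Option 2 11, Option 3 20, Option 4 0, Option 5 11, Option 6 21. Option 6 and Option 3 advance.
Runoff: Option 6 is ranked above Option 3 on 21 ballots, Option 3 above Option 6 on 42.

Option 3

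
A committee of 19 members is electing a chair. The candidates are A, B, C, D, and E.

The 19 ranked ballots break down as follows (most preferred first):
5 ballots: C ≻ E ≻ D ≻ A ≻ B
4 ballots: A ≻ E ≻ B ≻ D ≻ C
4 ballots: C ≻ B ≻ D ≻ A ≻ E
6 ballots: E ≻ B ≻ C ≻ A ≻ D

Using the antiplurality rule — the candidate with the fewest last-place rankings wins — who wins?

A

Last-place votes: A 0, B 5, C 4, D 6, E 4.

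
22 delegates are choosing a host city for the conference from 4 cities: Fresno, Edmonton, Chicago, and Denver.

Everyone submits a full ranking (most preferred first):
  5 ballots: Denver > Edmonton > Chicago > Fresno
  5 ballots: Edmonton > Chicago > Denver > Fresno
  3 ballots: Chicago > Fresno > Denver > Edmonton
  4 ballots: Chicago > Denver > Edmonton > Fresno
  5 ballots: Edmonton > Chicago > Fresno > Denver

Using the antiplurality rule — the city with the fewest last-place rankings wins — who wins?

Chicago

Last-place votes: Fresno 14, Edmonton 3, Chicago 0, Denver 5.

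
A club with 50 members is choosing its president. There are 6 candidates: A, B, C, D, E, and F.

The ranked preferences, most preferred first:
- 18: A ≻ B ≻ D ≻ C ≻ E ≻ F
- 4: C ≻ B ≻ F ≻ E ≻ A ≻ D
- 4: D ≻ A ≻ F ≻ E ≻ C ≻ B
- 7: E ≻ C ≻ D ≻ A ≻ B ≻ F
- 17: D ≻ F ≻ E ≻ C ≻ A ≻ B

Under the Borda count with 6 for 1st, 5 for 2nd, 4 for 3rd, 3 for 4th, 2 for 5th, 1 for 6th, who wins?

A: 18×6 + 4×2 + 4×5 + 7×3 + 17×2 = 191
B: 18×5 + 4×5 + 4×1 + 7×2 + 17×1 = 145
C: 18×3 + 4×6 + 4×2 + 7×5 + 17×3 = 172
D: 18×4 + 4×1 + 4×6 + 7×4 + 17×6 = 230
E: 18×2 + 4×3 + 4×3 + 7×6 + 17×4 = 170
F: 18×1 + 4×4 + 4×4 + 7×1 + 17×5 = 142

D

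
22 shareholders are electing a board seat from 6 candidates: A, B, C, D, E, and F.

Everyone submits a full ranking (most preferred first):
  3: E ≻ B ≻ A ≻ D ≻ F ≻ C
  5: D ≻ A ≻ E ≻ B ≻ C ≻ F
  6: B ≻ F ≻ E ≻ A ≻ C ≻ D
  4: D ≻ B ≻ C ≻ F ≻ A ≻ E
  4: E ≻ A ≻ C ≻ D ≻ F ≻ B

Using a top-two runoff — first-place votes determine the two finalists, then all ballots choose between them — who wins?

E

Round 1 first-place votes: A 0, B 6, C 0, D 9, E 7, F 0. D and E advance.
Runoff: D is ranked above E on 9 ballots, E above D on 13.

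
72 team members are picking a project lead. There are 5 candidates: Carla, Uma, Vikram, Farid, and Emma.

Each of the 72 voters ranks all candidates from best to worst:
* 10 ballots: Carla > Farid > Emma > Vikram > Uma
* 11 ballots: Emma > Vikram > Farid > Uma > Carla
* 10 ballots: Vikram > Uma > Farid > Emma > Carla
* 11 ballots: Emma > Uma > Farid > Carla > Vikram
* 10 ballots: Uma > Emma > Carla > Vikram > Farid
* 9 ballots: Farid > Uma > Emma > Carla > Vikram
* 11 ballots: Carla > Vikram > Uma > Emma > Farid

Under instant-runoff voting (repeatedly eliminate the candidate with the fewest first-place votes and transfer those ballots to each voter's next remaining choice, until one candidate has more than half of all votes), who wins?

Round 1: Carla 21, Uma 10, Vikram 10, Farid 9, Emma 22. Farid eliminated.
Round 2: Carla 21, Uma 19, Vikram 10, Emma 22. Vikram eliminated.
Round 3: Carla 21, Uma 29, Emma 22. Carla eliminated.
Round 4: Uma 40, Emma 32. Uma has a majority (≥37).

Uma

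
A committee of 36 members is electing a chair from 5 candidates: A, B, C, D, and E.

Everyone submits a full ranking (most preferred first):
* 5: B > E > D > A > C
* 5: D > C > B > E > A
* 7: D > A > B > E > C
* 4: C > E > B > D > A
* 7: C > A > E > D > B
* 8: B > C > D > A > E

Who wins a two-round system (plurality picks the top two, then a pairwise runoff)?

Round 1 first-place votes: A 0, B 13, C 11, D 12, E 0. B and D advance.
Runoff: B is ranked above D on 17 ballots, D above B on 19.

D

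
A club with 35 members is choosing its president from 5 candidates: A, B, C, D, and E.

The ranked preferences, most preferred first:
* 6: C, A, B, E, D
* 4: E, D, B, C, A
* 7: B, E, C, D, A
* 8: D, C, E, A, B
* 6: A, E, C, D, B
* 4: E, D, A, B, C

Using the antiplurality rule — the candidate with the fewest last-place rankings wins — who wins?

Last-place votes: A 11, B 14, C 4, D 6, E 0.

E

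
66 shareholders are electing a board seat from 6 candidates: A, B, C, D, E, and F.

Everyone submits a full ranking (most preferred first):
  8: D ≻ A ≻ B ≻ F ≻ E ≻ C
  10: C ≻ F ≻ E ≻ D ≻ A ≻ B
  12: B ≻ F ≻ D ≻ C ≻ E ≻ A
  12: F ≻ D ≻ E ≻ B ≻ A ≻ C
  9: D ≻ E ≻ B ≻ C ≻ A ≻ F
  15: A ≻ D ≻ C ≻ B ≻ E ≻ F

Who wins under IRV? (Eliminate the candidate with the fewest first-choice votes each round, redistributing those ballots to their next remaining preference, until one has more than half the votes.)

Round 1: A 15, B 12, C 10, D 17, E 0, F 12. E eliminated.
Round 2: A 15, B 12, C 10, D 17, F 12. C eliminated.
Round 3: A 15, B 12, D 17, F 22. B eliminated.
Round 4: A 15, D 17, F 34. F has a majority (≥34).

F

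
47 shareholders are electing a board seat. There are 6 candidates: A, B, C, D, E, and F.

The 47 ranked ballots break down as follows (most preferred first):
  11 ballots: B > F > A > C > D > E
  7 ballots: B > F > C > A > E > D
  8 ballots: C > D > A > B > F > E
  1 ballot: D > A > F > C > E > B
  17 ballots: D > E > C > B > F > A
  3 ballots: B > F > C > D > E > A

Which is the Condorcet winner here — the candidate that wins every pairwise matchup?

C

C vs A: 35–12
C vs B: 26–21
C vs D: 29–18
C vs E: 30–17
C vs F: 25–22
C beats every other candidate.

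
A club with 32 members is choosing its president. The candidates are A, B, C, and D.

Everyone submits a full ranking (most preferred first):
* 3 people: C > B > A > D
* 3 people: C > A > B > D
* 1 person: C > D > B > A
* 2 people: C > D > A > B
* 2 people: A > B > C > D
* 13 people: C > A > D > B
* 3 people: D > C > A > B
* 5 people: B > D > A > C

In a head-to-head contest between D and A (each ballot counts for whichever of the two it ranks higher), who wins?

A

D is ranked above A on 11 ballots; A above D on 21.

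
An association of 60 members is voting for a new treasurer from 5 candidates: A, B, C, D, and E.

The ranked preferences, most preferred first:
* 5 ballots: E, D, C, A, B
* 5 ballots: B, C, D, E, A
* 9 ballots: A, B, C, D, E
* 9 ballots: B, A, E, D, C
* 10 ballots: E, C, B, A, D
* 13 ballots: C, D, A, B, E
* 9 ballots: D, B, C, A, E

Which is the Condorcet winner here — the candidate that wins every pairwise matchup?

B

B vs A: 33–27
B vs C: 32–28
B vs D: 33–27
B vs E: 45–15
B beats every other candidate.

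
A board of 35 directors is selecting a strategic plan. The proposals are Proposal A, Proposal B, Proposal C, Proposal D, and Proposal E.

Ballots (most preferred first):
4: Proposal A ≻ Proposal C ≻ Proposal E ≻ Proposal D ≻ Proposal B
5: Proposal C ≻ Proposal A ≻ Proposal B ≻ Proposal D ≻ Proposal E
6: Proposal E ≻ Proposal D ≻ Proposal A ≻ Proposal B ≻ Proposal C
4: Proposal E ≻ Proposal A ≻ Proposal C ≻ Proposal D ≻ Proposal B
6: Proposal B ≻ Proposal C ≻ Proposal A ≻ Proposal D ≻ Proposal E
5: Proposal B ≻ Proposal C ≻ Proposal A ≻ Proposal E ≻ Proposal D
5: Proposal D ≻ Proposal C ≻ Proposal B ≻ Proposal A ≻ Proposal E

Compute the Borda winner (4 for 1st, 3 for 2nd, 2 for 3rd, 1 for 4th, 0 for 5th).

Proposal C

Proposal A: 4×4 + 5×3 + 6×2 + 4×3 + 6×2 + 5×2 + 5×1 = 82
Proposal B: 4×0 + 5×2 + 6×1 + 4×0 + 6×4 + 5×4 + 5×2 = 70
Proposal C: 4×3 + 5×4 + 6×0 + 4×2 + 6×3 + 5×3 + 5×3 = 88
Proposal D: 4×1 + 5×1 + 6×3 + 4×1 + 6×1 + 5×0 + 5×4 = 57
Proposal E: 4×2 + 5×0 + 6×4 + 4×4 + 6×0 + 5×1 + 5×0 = 53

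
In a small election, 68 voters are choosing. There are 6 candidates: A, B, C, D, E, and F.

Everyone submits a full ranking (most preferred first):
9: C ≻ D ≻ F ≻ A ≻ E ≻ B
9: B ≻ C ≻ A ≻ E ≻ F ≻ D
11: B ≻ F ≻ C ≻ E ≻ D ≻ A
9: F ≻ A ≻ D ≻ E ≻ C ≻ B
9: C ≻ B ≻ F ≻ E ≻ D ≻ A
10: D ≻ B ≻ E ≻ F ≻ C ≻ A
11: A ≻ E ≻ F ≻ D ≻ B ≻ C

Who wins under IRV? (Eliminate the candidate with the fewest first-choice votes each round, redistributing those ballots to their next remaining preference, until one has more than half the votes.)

Round 1: A 11, B 20, C 18, D 10, E 0, F 9. E eliminated.
Round 2: A 11, B 20, C 18, D 10, F 9. F eliminated.
Round 3: A 20, B 20, C 18, D 10. D eliminated.
Round 4: A 20, B 30, C 18. C eliminated.
Round 5: A 29, B 39. B has a majority (≥35).

B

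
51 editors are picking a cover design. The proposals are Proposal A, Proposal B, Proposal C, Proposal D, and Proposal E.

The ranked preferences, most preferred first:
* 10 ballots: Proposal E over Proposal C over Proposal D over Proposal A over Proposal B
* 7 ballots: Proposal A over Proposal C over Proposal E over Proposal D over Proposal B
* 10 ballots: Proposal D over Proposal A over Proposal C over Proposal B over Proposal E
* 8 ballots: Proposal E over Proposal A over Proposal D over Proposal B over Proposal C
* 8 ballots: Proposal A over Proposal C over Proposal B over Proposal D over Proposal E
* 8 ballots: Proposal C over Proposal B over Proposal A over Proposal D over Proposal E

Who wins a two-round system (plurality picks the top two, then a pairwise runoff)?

Proposal A

Round 1 first-place votes: Proposal A 15, Proposal B 0, Proposal C 8, Proposal D 10, Proposal E 18. Proposal E and Proposal A advance.
Runoff: Proposal E is ranked above Proposal A on 18 ballots, Proposal A above Proposal E on 33.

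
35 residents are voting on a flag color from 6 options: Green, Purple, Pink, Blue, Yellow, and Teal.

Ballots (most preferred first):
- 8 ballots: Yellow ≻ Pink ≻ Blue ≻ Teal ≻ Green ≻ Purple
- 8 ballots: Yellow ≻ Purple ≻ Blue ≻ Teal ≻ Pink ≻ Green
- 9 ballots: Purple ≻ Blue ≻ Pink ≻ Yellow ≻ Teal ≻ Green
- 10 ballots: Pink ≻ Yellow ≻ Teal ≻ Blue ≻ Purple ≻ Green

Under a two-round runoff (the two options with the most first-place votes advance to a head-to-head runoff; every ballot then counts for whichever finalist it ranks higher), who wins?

Round 1 first-place votes: Green 0, Purple 9, Pink 10, Blue 0, Yellow 16, Teal 0. Yellow and Pink advance.
Runoff: Yellow is ranked above Pink on 16 ballots, Pink above Yellow on 19.

Pink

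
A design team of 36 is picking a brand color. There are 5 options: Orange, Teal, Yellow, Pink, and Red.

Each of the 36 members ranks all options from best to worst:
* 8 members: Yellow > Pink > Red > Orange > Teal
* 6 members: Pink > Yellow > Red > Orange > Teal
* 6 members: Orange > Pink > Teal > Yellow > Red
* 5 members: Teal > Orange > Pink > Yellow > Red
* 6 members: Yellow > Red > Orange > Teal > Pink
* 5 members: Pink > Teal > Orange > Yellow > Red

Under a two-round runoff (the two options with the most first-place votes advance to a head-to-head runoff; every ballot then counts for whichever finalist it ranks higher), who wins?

Pink

Round 1 first-place votes: Orange 6, Teal 5, Yellow 14, Pink 11, Red 0. Yellow and Pink advance.
Runoff: Yellow is ranked above Pink on 14 ballots, Pink above Yellow on 22.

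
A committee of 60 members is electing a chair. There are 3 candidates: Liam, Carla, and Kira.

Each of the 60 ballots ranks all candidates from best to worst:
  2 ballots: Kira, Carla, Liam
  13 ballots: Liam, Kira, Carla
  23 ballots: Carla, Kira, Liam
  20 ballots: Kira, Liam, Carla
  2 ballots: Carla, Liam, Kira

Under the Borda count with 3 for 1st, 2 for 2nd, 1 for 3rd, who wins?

Kira

Liam: 2×1 + 13×3 + 23×1 + 20×2 + 2×2 = 108
Carla: 2×2 + 13×1 + 23×3 + 20×1 + 2×3 = 112
Kira: 2×3 + 13×2 + 23×2 + 20×3 + 2×1 = 140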